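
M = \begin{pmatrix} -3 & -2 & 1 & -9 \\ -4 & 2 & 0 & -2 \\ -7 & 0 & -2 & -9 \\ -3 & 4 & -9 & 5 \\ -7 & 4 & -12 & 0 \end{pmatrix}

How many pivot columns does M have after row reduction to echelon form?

Row reduce to echelon form.
R2 ← R2 − (4/3)·R1: [0, 14/3, -4/3, 10]
R3 ← R3 − (7/3)·R1: [0, 14/3, -13/3, 12]
R4 ← R4 − R1: [0, 6, -10, 14]
R5 ← R5 − (7/3)·R1: [0, 26/3, -43/3, 21]
R3 ← R3 − R2: [0, 0, -3, 2]
R4 ← R4 − (9/7)·R2: [0, 0, -58/7, 8/7]
R5 ← R5 − (13/7)·R2: [0, 0, -83/7, 17/7]
R4 ← R4 − (58/21)·R3: [0, 0, 0, -92/21]
R5 ← R5 − (83/21)·R3: [0, 0, 0, -115/21]
R5 ← R5 − (5/4)·R4: [0, 0, 0, 0]
Echelon form has 4 nonzero rows, so rank(M) = 4.
Each nonzero row contributes one pivot column: 4 pivot columns.

4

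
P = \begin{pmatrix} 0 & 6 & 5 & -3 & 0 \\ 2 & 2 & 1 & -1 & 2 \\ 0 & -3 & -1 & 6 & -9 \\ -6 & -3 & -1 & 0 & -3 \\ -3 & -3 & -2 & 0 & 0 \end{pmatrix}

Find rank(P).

Row reduce to echelon form.
Swap R1 ↔ R2
R4 ← R4 + (3)·R1: [0, 3, 2, -3, 3]
R5 ← R5 + (3/2)·R1: [0, 0, -1/2, -3/2, 3]
R3 ← R3 + (1/2)·R2: [0, 0, 3/2, 9/2, -9]
R4 ← R4 − (1/2)·R2: [0, 0, -1/2, -3/2, 3]
R4 ← R4 + (1/3)·R3: [0, 0, 0, 0, 0]
R5 ← R5 + (1/3)·R3: [0, 0, 0, 0, 0]
Echelon form has 3 nonzero rows, so rank(P) = 3.

3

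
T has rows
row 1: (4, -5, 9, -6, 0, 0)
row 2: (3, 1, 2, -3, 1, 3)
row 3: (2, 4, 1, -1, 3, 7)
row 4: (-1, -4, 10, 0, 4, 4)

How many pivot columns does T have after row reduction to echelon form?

4

Row reduce to echelon form.
R2 ← R2 − (3/4)·R1: [0, 19/4, -19/4, 3/2, 1, 3]
R3 ← R3 − (1/2)·R1: [0, 13/2, -7/2, 2, 3, 7]
R4 ← R4 + (1/4)·R1: [0, -21/4, 49/4, -3/2, 4, 4]
R3 ← R3 − (26/19)·R2: [0, 0, 3, -1/19, 31/19, 55/19]
R4 ← R4 + (21/19)·R2: [0, 0, 7, 3/19, 97/19, 139/19]
R4 ← R4 − (7/3)·R3: [0, 0, 0, 16/57, 74/57, 32/57]
Echelon form has 4 nonzero rows, so rank(T) = 4.
Each nonzero row contributes one pivot column: 4 pivot columns.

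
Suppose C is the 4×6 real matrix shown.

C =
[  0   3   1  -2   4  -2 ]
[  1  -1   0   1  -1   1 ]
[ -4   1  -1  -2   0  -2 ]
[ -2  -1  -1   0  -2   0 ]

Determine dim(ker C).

Row reduce to echelon form.
Swap R1 ↔ R2
R3 ← R3 + (4)·R1: [0, -3, -1, 2, -4, 2]
R4 ← R4 + (2)·R1: [0, -3, -1, 2, -4, 2]
R3 ← R3 + R2: [0, 0, 0, 0, 0, 0]
R4 ← R4 + R2: [0, 0, 0, 0, 0, 0]
2 nonzero rows, so rank(C) = 2.
C has 6 columns; by rank–nullity, nullity = 6 − 2 = 4.

4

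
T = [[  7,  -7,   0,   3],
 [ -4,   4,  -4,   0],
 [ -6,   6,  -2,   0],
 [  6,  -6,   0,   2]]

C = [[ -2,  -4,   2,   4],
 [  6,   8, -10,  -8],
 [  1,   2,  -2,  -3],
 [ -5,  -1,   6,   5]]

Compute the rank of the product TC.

First compute TC:
[[-71, -87, 102,  99],
 [ 28,  40, -40, -36],
 [ 46,  68, -68, -66],
 [-58, -74,  84,  82]]
Now row reduce the product.
R2 ← R2 + (28/71)·R1: [0, 404/71, 16/71, 216/71]
R3 ← R3 + (46/71)·R1: [0, 826/71, -136/71, -132/71]
R4 ← R4 − (58/71)·R1: [0, -208/71, 48/71, 80/71]
R3 ← R3 − (413/202)·R2: [0, 0, -240/101, -816/101]
R4 ← R4 + (52/101)·R2: [0, 0, 80/101, 272/101]
R4 ← R4 + (1/3)·R3: [0, 0, 0, 0]
3 nonzero rows, so rank(TC) = 3.

3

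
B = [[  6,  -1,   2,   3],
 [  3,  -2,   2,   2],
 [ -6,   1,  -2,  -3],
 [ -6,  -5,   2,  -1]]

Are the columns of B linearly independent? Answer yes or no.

no

Row reduce B to echelon form.
R2 ← R2 − (1/2)·R1: [0, -3/2, 1, 1/2]
R3 ← R3 + R1: [0, 0, 0, 0]
R4 ← R4 + R1: [0, -6, 4, 2]
R4 ← R4 − (4)·R2: [0, 0, 0, 0]
2 pivots among 4 columns.
Only 2 < 4 pivot columns, so the columns are linearly dependent.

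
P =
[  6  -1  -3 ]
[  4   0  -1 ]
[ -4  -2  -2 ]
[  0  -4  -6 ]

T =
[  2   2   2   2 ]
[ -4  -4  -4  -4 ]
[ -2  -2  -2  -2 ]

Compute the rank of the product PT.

First compute PT:
[[ 22,  22,  22,  22],
 [ 10,  10,  10,  10],
 [  4,   4,   4,   4],
 [ 28,  28,  28,  28]]
Now row reduce the product.
R2 ← R2 − (5/11)·R1: [0, 0, 0, 0]
R3 ← R3 − (2/11)·R1: [0, 0, 0, 0]
R4 ← R4 − (14/11)·R1: [0, 0, 0, 0]
1 nonzero row, so rank(PT) = 1.

1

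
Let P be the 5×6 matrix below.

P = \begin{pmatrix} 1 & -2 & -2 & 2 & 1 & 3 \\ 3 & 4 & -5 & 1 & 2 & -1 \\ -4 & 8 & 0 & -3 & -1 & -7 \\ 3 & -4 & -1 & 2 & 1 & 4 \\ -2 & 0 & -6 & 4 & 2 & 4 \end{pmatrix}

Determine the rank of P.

Row reduce to echelon form.
R2 ← R2 − (3)·R1: [0, 10, 1, -5, -1, -10]
R3 ← R3 + (4)·R1: [0, 0, -8, 5, 3, 5]
R4 ← R4 − (3)·R1: [0, 2, 5, -4, -2, -5]
R5 ← R5 + (2)·R1: [0, -4, -10, 8, 4, 10]
R4 ← R4 − (1/5)·R2: [0, 0, 24/5, -3, -9/5, -3]
R5 ← R5 + (2/5)·R2: [0, 0, -48/5, 6, 18/5, 6]
R4 ← R4 + (3/5)·R3: [0, 0, 0, 0, 0, 0]
R5 ← R5 − (6/5)·R3: [0, 0, 0, 0, 0, 0]
Echelon form has 3 nonzero rows, so rank(P) = 3.

3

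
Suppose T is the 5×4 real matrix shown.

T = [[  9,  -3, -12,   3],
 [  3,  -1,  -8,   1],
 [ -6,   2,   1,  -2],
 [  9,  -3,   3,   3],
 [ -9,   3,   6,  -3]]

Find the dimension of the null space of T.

2

Row reduce to echelon form.
R2 ← R2 − (1/3)·R1: [0, 0, -4, 0]
R3 ← R3 + (2/3)·R1: [0, 0, -7, 0]
R4 ← R4 − R1: [0, 0, 15, 0]
R5 ← R5 + R1: [0, 0, -6, 0]
R3 ← R3 − (7/4)·R2: [0, 0, 0, 0]
R4 ← R4 + (15/4)·R2: [0, 0, 0, 0]
R5 ← R5 − (3/2)·R2: [0, 0, 0, 0]
2 nonzero rows, so rank(T) = 2.
T has 4 columns; by rank–nullity, nullity = 4 − 2 = 2.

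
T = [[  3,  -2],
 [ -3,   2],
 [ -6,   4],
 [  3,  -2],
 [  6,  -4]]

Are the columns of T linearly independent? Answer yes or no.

no

Row reduce T to echelon form.
R2 ← R2 + R1: [0, 0]
R3 ← R3 + (2)·R1: [0, 0]
R4 ← R4 − R1: [0, 0]
R5 ← R5 − (2)·R1: [0, 0]
1 pivot among 2 columns.
Only 1 < 2 pivot columns, so the columns are linearly dependent.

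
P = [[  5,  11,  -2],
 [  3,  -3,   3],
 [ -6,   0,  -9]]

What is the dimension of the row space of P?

Row reduce to echelon form.
R2 ← R2 − (3/5)·R1: [0, -48/5, 21/5]
R3 ← R3 + (6/5)·R1: [0, 66/5, -57/5]
R3 ← R3 + (11/8)·R2: [0, 0, -45/8]
Echelon form has 3 nonzero rows, so rank(P) = 3.
The row space has dimension equal to the rank: 3.

3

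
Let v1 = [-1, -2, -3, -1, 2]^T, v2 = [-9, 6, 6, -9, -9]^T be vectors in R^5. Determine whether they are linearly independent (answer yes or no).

Form the matrix with these vectors as rows and row reduce.
R2 ← R2 − (9)·R1: [0, 24, 33, 0, -27]
2 nonzero rows, so the 2 vectors span a space of dimension 2.
Since 2 = 2, the vectors are linearly independent.

yes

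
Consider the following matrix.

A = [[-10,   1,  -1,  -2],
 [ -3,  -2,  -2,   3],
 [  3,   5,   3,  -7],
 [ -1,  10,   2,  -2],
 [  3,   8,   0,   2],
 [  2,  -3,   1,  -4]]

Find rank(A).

Row reduce to echelon form.
R2 ← R2 − (3/10)·R1: [0, -23/10, -17/10, 18/5]
R3 ← R3 + (3/10)·R1: [0, 53/10, 27/10, -38/5]
R4 ← R4 − (1/10)·R1: [0, 99/10, 21/10, -9/5]
R5 ← R5 + (3/10)·R1: [0, 83/10, -3/10, 7/5]
R6 ← R6 + (1/5)·R1: [0, -14/5, 4/5, -22/5]
R3 ← R3 + (53/23)·R2: [0, 0, -28/23, 16/23]
R4 ← R4 + (99/23)·R2: [0, 0, -120/23, 315/23]
R5 ← R5 + (83/23)·R2: [0, 0, -148/23, 331/23]
R6 ← R6 − (28/23)·R2: [0, 0, 66/23, -202/23]
R4 ← R4 − (30/7)·R3: [0, 0, 0, 75/7]
R5 ← R5 − (37/7)·R3: [0, 0, 0, 75/7]
R6 ← R6 + (33/14)·R3: [0, 0, 0, -50/7]
R5 ← R5 − R4: [0, 0, 0, 0]
R6 ← R6 + (2/3)·R4: [0, 0, 0, 0]
Echelon form has 4 nonzero rows, so rank(A) = 4.

4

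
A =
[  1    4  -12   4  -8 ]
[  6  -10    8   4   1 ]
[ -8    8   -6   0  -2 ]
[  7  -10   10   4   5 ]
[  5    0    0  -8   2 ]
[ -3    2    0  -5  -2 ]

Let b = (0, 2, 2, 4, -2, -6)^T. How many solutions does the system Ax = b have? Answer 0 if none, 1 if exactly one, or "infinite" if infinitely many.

Row reduce the augmented matrix [A | b].
R2 ← R2 − (6)·R1: [0, -34, 80, -20, 49, 2]
R3 ← R3 + (8)·R1: [0, 40, -102, 32, -66, 2]
R4 ← R4 − (7)·R1: [0, -38, 94, -24, 61, 4]
R5 ← R5 − (5)·R1: [0, -20, 60, -28, 42, -2]
R6 ← R6 + (3)·R1: [0, 14, -36, 7, -26, -6]
R3 ← R3 + (20/17)·R2: [0, 0, -134/17, 144/17, -142/17, 74/17]
R4 ← R4 − (19/17)·R2: [0, 0, 78/17, -28/17, 106/17, 30/17]
R5 ← R5 − (10/17)·R2: [0, 0, 220/17, -276/17, 224/17, -54/17]
R6 ← R6 + (7/17)·R2: [0, 0, -52/17, -21/17, -99/17, -88/17]
R4 ← R4 + (39/67)·R3: [0, 0, 0, 220/67, 92/67, 288/67]
R5 ← R5 + (110/67)·R3: [0, 0, 0, -156/67, -36/67, 266/67]
R6 ← R6 − (26/67)·R3: [0, 0, 0, -303/67, -173/67, -460/67]
R5 ← R5 + (39/55)·R4: [0, 0, 0, 0, 24/55, 386/55]
R6 ← R6 + (303/220)·R4: [0, 0, 0, 0, -38/55, -52/55]
R6 ← R6 + (19/12)·R5: [0, 0, 0, 0, 0, 61/6]
The echelon form has 6 nonzero rows; the last pivot sits in the augmented column, so rank(A) = 5 but rank([A|b]) = 6.
Since the ranks differ, the system is inconsistent.
It has no solutions.

0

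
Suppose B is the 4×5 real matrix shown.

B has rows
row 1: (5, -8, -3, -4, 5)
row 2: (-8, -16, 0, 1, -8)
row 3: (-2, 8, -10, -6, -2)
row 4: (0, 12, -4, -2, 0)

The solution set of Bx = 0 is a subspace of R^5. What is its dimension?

2

Row reduce to echelon form.
R2 ← R2 + (8/5)·R1: [0, -144/5, -24/5, -27/5, 0]
R3 ← R3 + (2/5)·R1: [0, 24/5, -56/5, -38/5, 0]
R3 ← R3 + (1/6)·R2: [0, 0, -12, -17/2, 0]
R4 ← R4 + (5/12)·R2: [0, 0, -6, -17/4, 0]
R4 ← R4 − (1/2)·R3: [0, 0, 0, 0, 0]
3 nonzero rows, so rank(B) = 3.
B has 5 columns; by rank–nullity, nullity = 5 − 3 = 2.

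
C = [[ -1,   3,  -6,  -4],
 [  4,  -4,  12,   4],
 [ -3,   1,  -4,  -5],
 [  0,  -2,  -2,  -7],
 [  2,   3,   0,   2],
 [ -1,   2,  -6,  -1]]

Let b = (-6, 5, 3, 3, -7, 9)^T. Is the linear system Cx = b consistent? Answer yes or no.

Row reduce the augmented matrix [C | b].
R2 ← R2 + (4)·R1: [0, 8, -12, -12, -19]
R3 ← R3 − (3)·R1: [0, -8, 14, 7, 21]
R5 ← R5 + (2)·R1: [0, 9, -12, -6, -19]
R6 ← R6 − R1: [0, -1, 0, 3, 15]
R3 ← R3 + R2: [0, 0, 2, -5, 2]
R4 ← R4 + (1/4)·R2: [0, 0, -5, -10, -7/4]
R5 ← R5 − (9/8)·R2: [0, 0, 3/2, 15/2, 19/8]
R6 ← R6 + (1/8)·R2: [0, 0, -3/2, 3/2, 101/8]
R4 ← R4 + (5/2)·R3: [0, 0, 0, -45/2, 13/4]
R5 ← R5 − (3/4)·R3: [0, 0, 0, 45/4, 7/8]
R6 ← R6 + (3/4)·R3: [0, 0, 0, -9/4, 113/8]
R5 ← R5 + (1/2)·R4: [0, 0, 0, 0, 5/2]
R6 ← R6 − (1/10)·R4: [0, 0, 0, 0, 69/5]
R6 ← R6 − (138/25)·R5: [0, 0, 0, 0, 0]
The echelon form has 5 nonzero rows; the last pivot sits in the augmented column, so rank(C) = 4 but rank([C|b]) = 5.
Since the ranks differ, the system is inconsistent.

no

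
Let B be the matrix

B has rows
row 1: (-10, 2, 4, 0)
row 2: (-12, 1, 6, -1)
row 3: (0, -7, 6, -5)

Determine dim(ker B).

2

Row reduce to echelon form.
R2 ← R2 − (6/5)·R1: [0, -7/5, 6/5, -1]
R3 ← R3 − (5)·R2: [0, 0, 0, 0]
2 nonzero rows, so rank(B) = 2.
B has 4 columns; by rank–nullity, nullity = 4 − 2 = 2.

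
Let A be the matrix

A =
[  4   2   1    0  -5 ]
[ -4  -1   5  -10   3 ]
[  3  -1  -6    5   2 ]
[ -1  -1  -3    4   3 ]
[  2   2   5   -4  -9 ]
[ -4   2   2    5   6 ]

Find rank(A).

4

Row reduce to echelon form.
R2 ← R2 + R1: [0, 1, 6, -10, -2]
R3 ← R3 − (3/4)·R1: [0, -5/2, -27/4, 5, 23/4]
R4 ← R4 + (1/4)·R1: [0, -1/2, -11/4, 4, 7/4]
R5 ← R5 − (1/2)·R1: [0, 1, 9/2, -4, -13/2]
R6 ← R6 + R1: [0, 4, 3, 5, 1]
R3 ← R3 + (5/2)·R2: [0, 0, 33/4, -20, 3/4]
R4 ← R4 + (1/2)·R2: [0, 0, 1/4, -1, 3/4]
R5 ← R5 − R2: [0, 0, -3/2, 6, -9/2]
R6 ← R6 − (4)·R2: [0, 0, -21, 45, 9]
R4 ← R4 − (1/33)·R3: [0, 0, 0, -13/33, 8/11]
R5 ← R5 + (2/11)·R3: [0, 0, 0, 26/11, -48/11]
R6 ← R6 + (28/11)·R3: [0, 0, 0, -65/11, 120/11]
R5 ← R5 + (6)·R4: [0, 0, 0, 0, 0]
R6 ← R6 − (15)·R4: [0, 0, 0, 0, 0]
Echelon form has 4 nonzero rows, so rank(A) = 4.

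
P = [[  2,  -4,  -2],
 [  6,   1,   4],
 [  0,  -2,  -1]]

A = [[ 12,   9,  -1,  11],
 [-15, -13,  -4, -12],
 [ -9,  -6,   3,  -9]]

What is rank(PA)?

First compute PA:
[[102,  82,   8,  88],
 [ 21,  17,   2,  18],
 [ 39,  32,   5,  33]]
Now row reduce the product.
R2 ← R2 − (7/34)·R1: [0, 2/17, 6/17, -2/17]
R3 ← R3 − (13/34)·R1: [0, 11/17, 33/17, -11/17]
R3 ← R3 − (11/2)·R2: [0, 0, 0, 0]
2 nonzero rows, so rank(PA) = 2.

2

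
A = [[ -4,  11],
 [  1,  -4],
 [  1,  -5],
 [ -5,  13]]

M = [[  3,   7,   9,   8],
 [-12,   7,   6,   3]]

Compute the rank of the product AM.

First compute AM:
[[-144,  49,  30,   1],
 [ 51, -21, -15,  -4],
 [ 63, -28, -21,  -7],
 [-171,  56,  33,  -1]]
Now row reduce the product.
R2 ← R2 + (17/48)·R1: [0, -175/48, -35/8, -175/48]
R3 ← R3 + (7/16)·R1: [0, -105/16, -63/8, -105/16]
R4 ← R4 − (19/16)·R1: [0, -35/16, -21/8, -35/16]
R3 ← R3 − (9/5)·R2: [0, 0, 0, 0]
R4 ← R4 − (3/5)·R2: [0, 0, 0, 0]
2 nonzero rows, so rank(AM) = 2.

2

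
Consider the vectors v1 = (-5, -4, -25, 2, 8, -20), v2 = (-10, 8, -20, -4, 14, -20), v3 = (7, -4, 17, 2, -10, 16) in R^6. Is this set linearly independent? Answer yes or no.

Form the matrix with these vectors as rows and row reduce.
R2 ← R2 − (2)·R1: [0, 16, 30, -8, -2, 20]
R3 ← R3 + (7/5)·R1: [0, -48/5, -18, 24/5, 6/5, -12]
R3 ← R3 + (3/5)·R2: [0, 0, 0, 0, 0, 0]
2 nonzero rows, so the 3 vectors span a space of dimension 2.
Since 2 < 3, the vectors are linearly dependent.

no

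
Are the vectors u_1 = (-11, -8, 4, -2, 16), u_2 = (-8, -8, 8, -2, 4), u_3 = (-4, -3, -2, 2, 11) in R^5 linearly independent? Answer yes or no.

Form the matrix with these vectors as rows and row reduce.
R2 ← R2 − (8/11)·R1: [0, -24/11, 56/11, -6/11, -84/11]
R3 ← R3 − (4/11)·R1: [0, -1/11, -38/11, 30/11, 57/11]
R3 ← R3 − (1/24)·R2: [0, 0, -11/3, 11/4, 11/2]
3 nonzero rows, so the 3 vectors span a space of dimension 3.
Since 3 = 3, the vectors are linearly independent.

yes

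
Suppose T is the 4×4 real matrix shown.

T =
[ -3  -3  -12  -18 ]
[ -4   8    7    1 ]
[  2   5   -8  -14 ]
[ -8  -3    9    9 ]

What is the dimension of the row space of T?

Row reduce to echelon form.
R2 ← R2 − (4/3)·R1: [0, 12, 23, 25]
R3 ← R3 + (2/3)·R1: [0, 3, -16, -26]
R4 ← R4 − (8/3)·R1: [0, 5, 41, 57]
R3 ← R3 − (1/4)·R2: [0, 0, -87/4, -129/4]
R4 ← R4 − (5/12)·R2: [0, 0, 377/12, 559/12]
R4 ← R4 + (13/9)·R3: [0, 0, 0, 0]
Echelon form has 3 nonzero rows, so rank(T) = 3.
The row space has dimension equal to the rank: 3.

3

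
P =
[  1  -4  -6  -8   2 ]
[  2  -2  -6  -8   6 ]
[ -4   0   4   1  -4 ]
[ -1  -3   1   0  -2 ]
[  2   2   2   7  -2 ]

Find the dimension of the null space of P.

Row reduce to echelon form.
R2 ← R2 − (2)·R1: [0, 6, 6, 8, 2]
R3 ← R3 + (4)·R1: [0, -16, -20, -31, 4]
R4 ← R4 + R1: [0, -7, -5, -8, 0]
R5 ← R5 − (2)·R1: [0, 10, 14, 23, -6]
R3 ← R3 + (8/3)·R2: [0, 0, -4, -29/3, 28/3]
R4 ← R4 + (7/6)·R2: [0, 0, 2, 4/3, 7/3]
R5 ← R5 − (5/3)·R2: [0, 0, 4, 29/3, -28/3]
R4 ← R4 + (1/2)·R3: [0, 0, 0, -7/2, 7]
R5 ← R5 + R3: [0, 0, 0, 0, 0]
4 nonzero rows, so rank(P) = 4.
P has 5 columns; by rank–nullity, nullity = 5 − 4 = 1.

1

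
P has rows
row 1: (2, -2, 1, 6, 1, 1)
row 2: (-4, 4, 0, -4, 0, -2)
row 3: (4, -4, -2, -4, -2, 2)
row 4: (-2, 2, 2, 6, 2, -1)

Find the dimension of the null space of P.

4

Row reduce to echelon form.
R2 ← R2 + (2)·R1: [0, 0, 2, 8, 2, 0]
R3 ← R3 − (2)·R1: [0, 0, -4, -16, -4, 0]
R4 ← R4 + R1: [0, 0, 3, 12, 3, 0]
R3 ← R3 + (2)·R2: [0, 0, 0, 0, 0, 0]
R4 ← R4 − (3/2)·R2: [0, 0, 0, 0, 0, 0]
2 nonzero rows, so rank(P) = 2.
P has 6 columns; by rank–nullity, nullity = 6 − 2 = 4.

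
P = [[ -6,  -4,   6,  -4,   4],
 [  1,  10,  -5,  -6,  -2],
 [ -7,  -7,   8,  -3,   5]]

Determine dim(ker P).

3

Row reduce to echelon form.
R2 ← R2 + (1/6)·R1: [0, 28/3, -4, -20/3, -4/3]
R3 ← R3 − (7/6)·R1: [0, -7/3, 1, 5/3, 1/3]
R3 ← R3 + (1/4)·R2: [0, 0, 0, 0, 0]
2 nonzero rows, so rank(P) = 2.
P has 5 columns; by rank–nullity, nullity = 5 − 2 = 3.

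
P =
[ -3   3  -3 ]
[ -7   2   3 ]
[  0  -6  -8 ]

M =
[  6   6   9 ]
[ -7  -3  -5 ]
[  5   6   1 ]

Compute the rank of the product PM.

3

First compute PM:
[[-54, -45, -45],
 [-41, -30, -70],
 [  2, -30,  22]]
Now row reduce the product.
R2 ← R2 − (41/54)·R1: [0, 25/6, -215/6]
R3 ← R3 + (1/27)·R1: [0, -95/3, 61/3]
R3 ← R3 + (38/5)·R2: [0, 0, -252]
3 nonzero rows, so rank(PM) = 3.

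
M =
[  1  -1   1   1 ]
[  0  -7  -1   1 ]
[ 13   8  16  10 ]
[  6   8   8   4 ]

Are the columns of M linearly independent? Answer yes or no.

Row reduce M to echelon form.
R3 ← R3 − (13)·R1: [0, 21, 3, -3]
R4 ← R4 − (6)·R1: [0, 14, 2, -2]
R3 ← R3 + (3)·R2: [0, 0, 0, 0]
R4 ← R4 + (2)·R2: [0, 0, 0, 0]
2 pivots among 4 columns.
Only 2 < 4 pivot columns, so the columns are linearly dependent.

no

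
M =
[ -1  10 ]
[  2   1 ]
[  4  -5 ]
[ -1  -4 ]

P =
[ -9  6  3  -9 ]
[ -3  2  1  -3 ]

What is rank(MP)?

First compute MP:
[[-21,  14,   7, -21],
 [-21,  14,   7, -21],
 [-21,  14,   7, -21],
 [ 21, -14,  -7,  21]]
Now row reduce the product.
R2 ← R2 − R1: [0, 0, 0, 0]
R3 ← R3 − R1: [0, 0, 0, 0]
R4 ← R4 + R1: [0, 0, 0, 0]
1 nonzero row, so rank(MP) = 1.

1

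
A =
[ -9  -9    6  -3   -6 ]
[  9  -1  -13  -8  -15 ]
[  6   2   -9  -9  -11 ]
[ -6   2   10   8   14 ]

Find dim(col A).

3

Row reduce to echelon form.
R2 ← R2 + R1: [0, -10, -7, -11, -21]
R3 ← R3 + (2/3)·R1: [0, -4, -5, -11, -15]
R4 ← R4 − (2/3)·R1: [0, 8, 6, 10, 18]
R3 ← R3 − (2/5)·R2: [0, 0, -11/5, -33/5, -33/5]
R4 ← R4 + (4/5)·R2: [0, 0, 2/5, 6/5, 6/5]
R4 ← R4 + (2/11)·R3: [0, 0, 0, 0, 0]
Echelon form has 3 nonzero rows, so rank(A) = 3.
The column space has dimension equal to the rank: 3.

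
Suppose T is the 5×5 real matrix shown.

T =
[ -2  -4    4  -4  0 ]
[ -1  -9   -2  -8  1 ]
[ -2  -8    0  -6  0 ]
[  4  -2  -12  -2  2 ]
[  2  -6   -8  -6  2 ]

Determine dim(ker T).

2

Row reduce to echelon form.
R2 ← R2 − (1/2)·R1: [0, -7, -4, -6, 1]
R3 ← R3 − R1: [0, -4, -4, -2, 0]
R4 ← R4 + (2)·R1: [0, -10, -4, -10, 2]
R5 ← R5 + R1: [0, -10, -4, -10, 2]
R3 ← R3 − (4/7)·R2: [0, 0, -12/7, 10/7, -4/7]
R4 ← R4 − (10/7)·R2: [0, 0, 12/7, -10/7, 4/7]
R5 ← R5 − (10/7)·R2: [0, 0, 12/7, -10/7, 4/7]
R4 ← R4 + R3: [0, 0, 0, 0, 0]
R5 ← R5 + R3: [0, 0, 0, 0, 0]
3 nonzero rows, so rank(T) = 3.
T has 5 columns; by rank–nullity, nullity = 5 − 3 = 2.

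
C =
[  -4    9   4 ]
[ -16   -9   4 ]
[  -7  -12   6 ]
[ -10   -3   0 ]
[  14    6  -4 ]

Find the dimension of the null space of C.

Row reduce to echelon form.
R2 ← R2 − (4)·R1: [0, -45, -12]
R3 ← R3 − (7/4)·R1: [0, -111/4, -1]
R4 ← R4 − (5/2)·R1: [0, -51/2, -10]
R5 ← R5 + (7/2)·R1: [0, 75/2, 10]
R3 ← R3 − (37/60)·R2: [0, 0, 32/5]
R4 ← R4 − (17/30)·R2: [0, 0, -16/5]
R5 ← R5 + (5/6)·R2: [0, 0, 0]
R4 ← R4 + (1/2)·R3: [0, 0, 0]
3 nonzero rows, so rank(C) = 3.
C has 3 columns; by rank–nullity, nullity = 3 − 3 = 0.

0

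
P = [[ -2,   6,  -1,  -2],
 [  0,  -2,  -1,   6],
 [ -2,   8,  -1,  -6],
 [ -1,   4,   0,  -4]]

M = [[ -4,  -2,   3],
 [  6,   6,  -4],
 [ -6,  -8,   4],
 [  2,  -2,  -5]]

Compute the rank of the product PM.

First compute PM:
[[ 46,  52, -24],
 [  6, -16, -26],
 [ 50,  72, -12],
 [ 20,  34,   1]]
Now row reduce the product.
R2 ← R2 − (3/23)·R1: [0, -524/23, -526/23]
R3 ← R3 − (25/23)·R1: [0, 356/23, 324/23]
R4 ← R4 − (10/23)·R1: [0, 262/23, 263/23]
R3 ← R3 + (89/131)·R2: [0, 0, -190/131]
R4 ← R4 + (1/2)·R2: [0, 0, 0]
3 nonzero rows, so rank(PM) = 3.

3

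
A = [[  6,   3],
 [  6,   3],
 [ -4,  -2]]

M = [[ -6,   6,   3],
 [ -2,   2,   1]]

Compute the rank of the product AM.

1

First compute AM:
[[-42,  42,  21],
 [-42,  42,  21],
 [ 28, -28, -14]]
Now row reduce the product.
R2 ← R2 − R1: [0, 0, 0]
R3 ← R3 + (2/3)·R1: [0, 0, 0]
1 nonzero row, so rank(AM) = 1.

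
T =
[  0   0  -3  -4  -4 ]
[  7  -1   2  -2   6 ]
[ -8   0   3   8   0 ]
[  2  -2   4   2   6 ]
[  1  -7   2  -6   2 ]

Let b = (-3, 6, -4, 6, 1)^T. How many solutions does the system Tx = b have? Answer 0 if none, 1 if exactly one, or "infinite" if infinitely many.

0

Row reduce the augmented matrix [T | b].
Swap R1 ↔ R2
R3 ← R3 + (8/7)·R1: [0, -8/7, 37/7, 40/7, 48/7, 20/7]
R4 ← R4 − (2/7)·R1: [0, -12/7, 24/7, 18/7, 30/7, 30/7]
R5 ← R5 − (1/7)·R1: [0, -48/7, 12/7, -40/7, 8/7, 1/7]
Swap R2 ↔ R3
R4 ← R4 − (3/2)·R2: [0, 0, -9/2, -6, -6, 0]
R5 ← R5 − (6)·R2: [0, 0, -30, -40, -40, -17]
R4 ← R4 − (3/2)·R3: [0, 0, 0, 0, 0, 9/2]
R5 ← R5 − (10)·R3: [0, 0, 0, 0, 0, 13]
R5 ← R5 − (26/9)·R4: [0, 0, 0, 0, 0, 0]
The echelon form has 4 nonzero rows; the last pivot sits in the augmented column, so rank(T) = 3 but rank([T|b]) = 4.
Since the ranks differ, the system is inconsistent.
It has no solutions.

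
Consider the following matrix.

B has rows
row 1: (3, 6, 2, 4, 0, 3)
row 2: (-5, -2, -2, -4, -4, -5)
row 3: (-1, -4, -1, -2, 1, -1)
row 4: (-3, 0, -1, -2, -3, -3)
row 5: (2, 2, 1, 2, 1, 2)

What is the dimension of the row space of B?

Row reduce to echelon form.
R2 ← R2 + (5/3)·R1: [0, 8, 4/3, 8/3, -4, 0]
R3 ← R3 + (1/3)·R1: [0, -2, -1/3, -2/3, 1, 0]
R4 ← R4 + R1: [0, 6, 1, 2, -3, 0]
R5 ← R5 − (2/3)·R1: [0, -2, -1/3, -2/3, 1, 0]
R3 ← R3 + (1/4)·R2: [0, 0, 0, 0, 0, 0]
R4 ← R4 − (3/4)·R2: [0, 0, 0, 0, 0, 0]
R5 ← R5 + (1/4)·R2: [0, 0, 0, 0, 0, 0]
Echelon form has 2 nonzero rows, so rank(B) = 2.
The row space has dimension equal to the rank: 2.

2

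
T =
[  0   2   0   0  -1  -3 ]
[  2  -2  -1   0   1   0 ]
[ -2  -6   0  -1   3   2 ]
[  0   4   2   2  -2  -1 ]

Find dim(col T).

Row reduce to echelon form.
Swap R1 ↔ R2
R3 ← R3 + R1: [0, -8, -1, -1, 4, 2]
R3 ← R3 + (4)·R2: [0, 0, -1, -1, 0, -10]
R4 ← R4 − (2)·R2: [0, 0, 2, 2, 0, 5]
R4 ← R4 + (2)·R3: [0, 0, 0, 0, 0, -15]
Echelon form has 4 nonzero rows, so rank(T) = 4.
The column space has dimension equal to the rank: 4.

4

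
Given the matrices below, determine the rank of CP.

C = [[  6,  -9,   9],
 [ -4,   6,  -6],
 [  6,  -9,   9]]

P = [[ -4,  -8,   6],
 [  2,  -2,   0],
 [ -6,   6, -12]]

First compute CP:
[[-96,  24, -72],
 [ 64, -16,  48],
 [-96,  24, -72]]
Now row reduce the product.
R2 ← R2 + (2/3)·R1: [0, 0, 0]
R3 ← R3 − R1: [0, 0, 0]
1 nonzero row, so rank(CP) = 1.

1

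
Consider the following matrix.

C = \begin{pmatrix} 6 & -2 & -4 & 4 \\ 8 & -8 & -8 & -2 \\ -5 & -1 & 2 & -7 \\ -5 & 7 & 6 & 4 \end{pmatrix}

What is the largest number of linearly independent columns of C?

2

Row reduce to echelon form.
R2 ← R2 − (4/3)·R1: [0, -16/3, -8/3, -22/3]
R3 ← R3 + (5/6)·R1: [0, -8/3, -4/3, -11/3]
R4 ← R4 + (5/6)·R1: [0, 16/3, 8/3, 22/3]
R3 ← R3 − (1/2)·R2: [0, 0, 0, 0]
R4 ← R4 + R2: [0, 0, 0, 0]
Echelon form has 2 nonzero rows, so rank(C) = 2.
The rank gives the maximum number of linearly independent columns: 2.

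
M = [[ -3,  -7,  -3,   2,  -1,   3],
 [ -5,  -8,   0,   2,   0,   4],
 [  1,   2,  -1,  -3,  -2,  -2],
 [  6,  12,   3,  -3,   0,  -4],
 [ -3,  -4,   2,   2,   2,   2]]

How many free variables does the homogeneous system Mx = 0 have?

Row reduce to echelon form.
R2 ← R2 − (5/3)·R1: [0, 11/3, 5, -4/3, 5/3, -1]
R3 ← R3 + (1/3)·R1: [0, -1/3, -2, -7/3, -7/3, -1]
R4 ← R4 + (2)·R1: [0, -2, -3, 1, -2, 2]
R5 ← R5 − R1: [0, 3, 5, 0, 3, -1]
R3 ← R3 + (1/11)·R2: [0, 0, -17/11, -27/11, -24/11, -12/11]
R4 ← R4 + (6/11)·R2: [0, 0, -3/11, 3/11, -12/11, 16/11]
R5 ← R5 − (9/11)·R2: [0, 0, 10/11, 12/11, 18/11, -2/11]
R4 ← R4 − (3/17)·R3: [0, 0, 0, 12/17, -12/17, 28/17]
R5 ← R5 + (10/17)·R3: [0, 0, 0, -6/17, 6/17, -14/17]
R5 ← R5 + (1/2)·R4: [0, 0, 0, 0, 0, 0]
4 nonzero rows, so rank(M) = 4.
M has 6 columns; by rank–nullity, nullity = 6 − 4 = 2.

2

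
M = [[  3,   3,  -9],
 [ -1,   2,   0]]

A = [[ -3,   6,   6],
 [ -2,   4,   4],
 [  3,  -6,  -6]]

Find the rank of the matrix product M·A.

First compute MA:
[[-42,  84,  84],
 [ -1,   2,   2]]
Now row reduce the product.
R2 ← R2 − (1/42)·R1: [0, 0, 0]
1 nonzero row, so rank(MA) = 1.

1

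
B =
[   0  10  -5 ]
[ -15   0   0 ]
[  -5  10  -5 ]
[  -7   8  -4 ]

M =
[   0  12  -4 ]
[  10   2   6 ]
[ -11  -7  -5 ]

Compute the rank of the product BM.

First compute BM:
[[155,  55,  85],
 [  0, -180,  60],
 [155,  -5, 105],
 [124, -40,  96]]
Now row reduce the product.
R3 ← R3 − R1: [0, -60, 20]
R4 ← R4 − (4/5)·R1: [0, -84, 28]
R3 ← R3 − (1/3)·R2: [0, 0, 0]
R4 ← R4 − (7/15)·R2: [0, 0, 0]
2 nonzero rows, so rank(BM) = 2.

2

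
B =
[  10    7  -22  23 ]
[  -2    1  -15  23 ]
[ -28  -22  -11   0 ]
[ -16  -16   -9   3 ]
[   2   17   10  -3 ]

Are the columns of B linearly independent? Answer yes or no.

Row reduce B to echelon form.
R2 ← R2 + (1/5)·R1: [0, 12/5, -97/5, 138/5]
R3 ← R3 + (14/5)·R1: [0, -12/5, -363/5, 322/5]
R4 ← R4 + (8/5)·R1: [0, -24/5, -221/5, 199/5]
R5 ← R5 − (1/5)·R1: [0, 78/5, 72/5, -38/5]
R3 ← R3 + R2: [0, 0, -92, 92]
R4 ← R4 + (2)·R2: [0, 0, -83, 95]
R5 ← R5 − (13/2)·R2: [0, 0, 281/2, -187]
R4 ← R4 − (83/92)·R3: [0, 0, 0, 12]
R5 ← R5 + (281/184)·R3: [0, 0, 0, -93/2]
R5 ← R5 + (31/8)·R4: [0, 0, 0, 0]
4 pivots among 4 columns.
Every column is a pivot column, so the columns are linearly independent.

yes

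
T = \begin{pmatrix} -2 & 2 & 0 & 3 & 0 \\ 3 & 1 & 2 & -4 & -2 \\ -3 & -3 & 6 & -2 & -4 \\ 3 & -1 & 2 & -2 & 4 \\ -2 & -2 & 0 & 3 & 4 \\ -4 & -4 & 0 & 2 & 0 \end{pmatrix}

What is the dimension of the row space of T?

Row reduce to echelon form.
R2 ← R2 + (3/2)·R1: [0, 4, 2, 1/2, -2]
R3 ← R3 − (3/2)·R1: [0, -6, 6, -13/2, -4]
R4 ← R4 + (3/2)·R1: [0, 2, 2, 5/2, 4]
R5 ← R5 − R1: [0, -4, 0, 0, 4]
R6 ← R6 − (2)·R1: [0, -8, 0, -4, 0]
R3 ← R3 + (3/2)·R2: [0, 0, 9, -23/4, -7]
R4 ← R4 − (1/2)·R2: [0, 0, 1, 9/4, 5]
R5 ← R5 + R2: [0, 0, 2, 1/2, 2]
R6 ← R6 + (2)·R2: [0, 0, 4, -3, -4]
R4 ← R4 − (1/9)·R3: [0, 0, 0, 26/9, 52/9]
R5 ← R5 − (2/9)·R3: [0, 0, 0, 16/9, 32/9]
R6 ← R6 − (4/9)·R3: [0, 0, 0, -4/9, -8/9]
R5 ← R5 − (8/13)·R4: [0, 0, 0, 0, 0]
R6 ← R6 + (2/13)·R4: [0, 0, 0, 0, 0]
Echelon form has 4 nonzero rows, so rank(T) = 4.
The row space has dimension equal to the rank: 4.

4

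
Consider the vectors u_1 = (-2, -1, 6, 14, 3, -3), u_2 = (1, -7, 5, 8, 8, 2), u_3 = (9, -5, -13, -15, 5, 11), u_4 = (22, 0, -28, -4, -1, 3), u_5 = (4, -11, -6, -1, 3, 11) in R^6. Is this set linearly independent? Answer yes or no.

Form the matrix with these vectors as rows and row reduce.
R2 ← R2 + (1/2)·R1: [0, -15/2, 8, 15, 19/2, 1/2]
R3 ← R3 + (9/2)·R1: [0, -19/2, 14, 48, 37/2, -5/2]
R4 ← R4 + (11)·R1: [0, -11, 38, 150, 32, -30]
R5 ← R5 + (2)·R1: [0, -13, 6, 27, 9, 5]
R3 ← R3 − (19/15)·R2: [0, 0, 58/15, 29, 97/15, -47/15]
R4 ← R4 − (22/15)·R2: [0, 0, 394/15, 128, 271/15, -461/15]
R5 ← R5 − (26/15)·R2: [0, 0, -118/15, 1, -112/15, 62/15]
R4 ← R4 − (197/29)·R3: [0, 0, 0, -69, -750/29, -274/29]
R5 ← R5 + (59/29)·R3: [0, 0, 0, 60, 165/29, -65/29]
R5 ← R5 + (20/23)·R4: [0, 0, 0, 0, -11205/667, -6975/667]
5 nonzero rows, so the 5 vectors span a space of dimension 5.
Since 5 = 5, the vectors are linearly independent.

yes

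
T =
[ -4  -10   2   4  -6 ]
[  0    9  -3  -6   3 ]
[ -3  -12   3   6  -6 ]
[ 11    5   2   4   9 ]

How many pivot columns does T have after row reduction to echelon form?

Row reduce to echelon form.
R3 ← R3 − (3/4)·R1: [0, -9/2, 3/2, 3, -3/2]
R4 ← R4 + (11/4)·R1: [0, -45/2, 15/2, 15, -15/2]
R3 ← R3 + (1/2)·R2: [0, 0, 0, 0, 0]
R4 ← R4 + (5/2)·R2: [0, 0, 0, 0, 0]
Echelon form has 2 nonzero rows, so rank(T) = 2.
Each nonzero row contributes one pivot column: 2 pivot columns.

2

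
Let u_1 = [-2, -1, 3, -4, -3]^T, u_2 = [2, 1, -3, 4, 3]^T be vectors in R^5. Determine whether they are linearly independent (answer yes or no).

no

Form the matrix with these vectors as rows and row reduce.
R2 ← R2 + R1: [0, 0, 0, 0, 0]
1 nonzero row, so the 2 vectors span a space of dimension 1.
Since 1 < 2, the vectors are linearly dependent.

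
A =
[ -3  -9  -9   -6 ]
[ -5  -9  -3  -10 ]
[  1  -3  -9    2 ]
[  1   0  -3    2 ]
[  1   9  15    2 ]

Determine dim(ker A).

Row reduce to echelon form.
R2 ← R2 − (5/3)·R1: [0, 6, 12, 0]
R3 ← R3 + (1/3)·R1: [0, -6, -12, 0]
R4 ← R4 + (1/3)·R1: [0, -3, -6, 0]
R5 ← R5 + (1/3)·R1: [0, 6, 12, 0]
R3 ← R3 + R2: [0, 0, 0, 0]
R4 ← R4 + (1/2)·R2: [0, 0, 0, 0]
R5 ← R5 − R2: [0, 0, 0, 0]
2 nonzero rows, so rank(A) = 2.
A has 4 columns; by rank–nullity, nullity = 4 − 2 = 2.

2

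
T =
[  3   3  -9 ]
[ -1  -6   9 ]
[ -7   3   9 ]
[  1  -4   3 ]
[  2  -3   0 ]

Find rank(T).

2

Row reduce to echelon form.
R2 ← R2 + (1/3)·R1: [0, -5, 6]
R3 ← R3 + (7/3)·R1: [0, 10, -12]
R4 ← R4 − (1/3)·R1: [0, -5, 6]
R5 ← R5 − (2/3)·R1: [0, -5, 6]
R3 ← R3 + (2)·R2: [0, 0, 0]
R4 ← R4 − R2: [0, 0, 0]
R5 ← R5 − R2: [0, 0, 0]
Echelon form has 2 nonzero rows, so rank(T) = 2.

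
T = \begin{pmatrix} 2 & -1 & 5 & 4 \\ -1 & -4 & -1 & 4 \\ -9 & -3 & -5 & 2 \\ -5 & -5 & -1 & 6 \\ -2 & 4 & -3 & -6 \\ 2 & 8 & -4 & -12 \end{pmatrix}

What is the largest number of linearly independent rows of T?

3

Row reduce to echelon form.
R2 ← R2 + (1/2)·R1: [0, -9/2, 3/2, 6]
R3 ← R3 + (9/2)·R1: [0, -15/2, 35/2, 20]
R4 ← R4 + (5/2)·R1: [0, -15/2, 23/2, 16]
R5 ← R5 + R1: [0, 3, 2, -2]
R6 ← R6 − R1: [0, 9, -9, -16]
R3 ← R3 − (5/3)·R2: [0, 0, 15, 10]
R4 ← R4 − (5/3)·R2: [0, 0, 9, 6]
R5 ← R5 + (2/3)·R2: [0, 0, 3, 2]
R6 ← R6 + (2)·R2: [0, 0, -6, -4]
R4 ← R4 − (3/5)·R3: [0, 0, 0, 0]
R5 ← R5 − (1/5)·R3: [0, 0, 0, 0]
R6 ← R6 + (2/5)·R3: [0, 0, 0, 0]
Echelon form has 3 nonzero rows, so rank(T) = 3.
The rank gives the maximum number of linearly independent rows: 3.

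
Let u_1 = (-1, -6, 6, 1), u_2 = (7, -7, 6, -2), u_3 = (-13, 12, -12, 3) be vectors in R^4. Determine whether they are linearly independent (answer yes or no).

yes

Form the matrix with these vectors as rows and row reduce.
R2 ← R2 + (7)·R1: [0, -49, 48, 5]
R3 ← R3 − (13)·R1: [0, 90, -90, -10]
R3 ← R3 + (90/49)·R2: [0, 0, -90/49, -40/49]
3 nonzero rows, so the 3 vectors span a space of dimension 3.
Since 3 = 3, the vectors are linearly independent.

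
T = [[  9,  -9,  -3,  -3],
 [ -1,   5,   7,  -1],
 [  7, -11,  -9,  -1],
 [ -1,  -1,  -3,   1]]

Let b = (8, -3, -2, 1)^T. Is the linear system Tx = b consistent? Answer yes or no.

no

Row reduce the augmented matrix [T | b].
R2 ← R2 + (1/9)·R1: [0, 4, 20/3, -4/3, -19/9]
R3 ← R3 − (7/9)·R1: [0, -4, -20/3, 4/3, -74/9]
R4 ← R4 + (1/9)·R1: [0, -2, -10/3, 2/3, 17/9]
R3 ← R3 + R2: [0, 0, 0, 0, -31/3]
R4 ← R4 + (1/2)·R2: [0, 0, 0, 0, 5/6]
R4 ← R4 + (5/62)·R3: [0, 0, 0, 0, 0]
The echelon form has 3 nonzero rows; the last pivot sits in the augmented column, so rank(T) = 2 but rank([T|b]) = 3.
Since the ranks differ, the system is inconsistent.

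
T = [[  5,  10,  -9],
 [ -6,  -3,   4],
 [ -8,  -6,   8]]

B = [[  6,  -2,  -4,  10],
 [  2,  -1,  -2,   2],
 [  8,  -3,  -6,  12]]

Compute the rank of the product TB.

2

First compute TB:
[[-22,   7,  14, -38],
 [-10,   3,   6, -18],
 [  4,  -2,  -4,   4]]
Now row reduce the product.
R2 ← R2 − (5/11)·R1: [0, -2/11, -4/11, -8/11]
R3 ← R3 + (2/11)·R1: [0, -8/11, -16/11, -32/11]
R3 ← R3 − (4)·R2: [0, 0, 0, 0]
2 nonzero rows, so rank(TB) = 2.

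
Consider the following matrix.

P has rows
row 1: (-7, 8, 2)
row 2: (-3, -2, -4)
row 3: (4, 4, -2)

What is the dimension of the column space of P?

3

Row reduce to echelon form.
R2 ← R2 − (3/7)·R1: [0, -38/7, -34/7]
R3 ← R3 + (4/7)·R1: [0, 60/7, -6/7]
R3 ← R3 + (30/19)·R2: [0, 0, -162/19]
Echelon form has 3 nonzero rows, so rank(P) = 3.
The column space has dimension equal to the rank: 3.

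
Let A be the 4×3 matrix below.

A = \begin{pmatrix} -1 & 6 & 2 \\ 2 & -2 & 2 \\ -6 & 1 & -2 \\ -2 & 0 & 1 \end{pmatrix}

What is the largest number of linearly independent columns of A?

3

Row reduce to echelon form.
R2 ← R2 + (2)·R1: [0, 10, 6]
R3 ← R3 − (6)·R1: [0, -35, -14]
R4 ← R4 − (2)·R1: [0, -12, -3]
R3 ← R3 + (7/2)·R2: [0, 0, 7]
R4 ← R4 + (6/5)·R2: [0, 0, 21/5]
R4 ← R4 − (3/5)·R3: [0, 0, 0]
Echelon form has 3 nonzero rows, so rank(A) = 3.
The rank gives the maximum number of linearly independent columns: 3.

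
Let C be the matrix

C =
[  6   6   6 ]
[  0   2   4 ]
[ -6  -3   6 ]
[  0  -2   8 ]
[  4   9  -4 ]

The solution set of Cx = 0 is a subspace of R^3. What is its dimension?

Row reduce to echelon form.
R3 ← R3 + R1: [0, 3, 12]
R5 ← R5 − (2/3)·R1: [0, 5, -8]
R3 ← R3 − (3/2)·R2: [0, 0, 6]
R4 ← R4 + R2: [0, 0, 12]
R5 ← R5 − (5/2)·R2: [0, 0, -18]
R4 ← R4 − (2)·R3: [0, 0, 0]
R5 ← R5 + (3)·R3: [0, 0, 0]
3 nonzero rows, so rank(C) = 3.
C has 3 columns; by rank–nullity, nullity = 3 − 3 = 0.

0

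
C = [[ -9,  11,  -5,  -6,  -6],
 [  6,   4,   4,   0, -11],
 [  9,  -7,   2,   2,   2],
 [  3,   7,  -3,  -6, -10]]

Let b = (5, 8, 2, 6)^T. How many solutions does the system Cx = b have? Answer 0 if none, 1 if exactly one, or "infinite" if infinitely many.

0

Row reduce the augmented matrix [C | b].
R2 ← R2 + (2/3)·R1: [0, 34/3, 2/3, -4, -15, 34/3]
R3 ← R3 + R1: [0, 4, -3, -4, -4, 7]
R4 ← R4 + (1/3)·R1: [0, 32/3, -14/3, -8, -12, 23/3]
R3 ← R3 − (6/17)·R2: [0, 0, -55/17, -44/17, 22/17, 3]
R4 ← R4 − (16/17)·R2: [0, 0, -90/17, -72/17, 36/17, -3]
R4 ← R4 − (18/11)·R3: [0, 0, 0, 0, 0, -87/11]
The echelon form has 4 nonzero rows; the last pivot sits in the augmented column, so rank(C) = 3 but rank([C|b]) = 4.
Since the ranks differ, the system is inconsistent.
It has no solutions.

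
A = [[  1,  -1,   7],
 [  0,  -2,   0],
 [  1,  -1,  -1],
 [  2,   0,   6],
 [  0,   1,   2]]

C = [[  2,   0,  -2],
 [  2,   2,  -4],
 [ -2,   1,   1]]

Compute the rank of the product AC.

First compute AC:
[[-14,   5,   9],
 [ -4,  -4,   8],
 [  2,  -3,   1],
 [ -8,   6,   2],
 [ -2,   4,  -2]]
Now row reduce the product.
R2 ← R2 − (2/7)·R1: [0, -38/7, 38/7]
R3 ← R3 + (1/7)·R1: [0, -16/7, 16/7]
R4 ← R4 − (4/7)·R1: [0, 22/7, -22/7]
R5 ← R5 − (1/7)·R1: [0, 23/7, -23/7]
R3 ← R3 − (8/19)·R2: [0, 0, 0]
R4 ← R4 + (11/19)·R2: [0, 0, 0]
R5 ← R5 + (23/38)·R2: [0, 0, 0]
2 nonzero rows, so rank(AC) = 2.

2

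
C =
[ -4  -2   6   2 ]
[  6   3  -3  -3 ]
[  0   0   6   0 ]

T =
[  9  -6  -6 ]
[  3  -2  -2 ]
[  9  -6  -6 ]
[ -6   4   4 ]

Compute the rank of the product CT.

First compute CT:
[[  0,   0,   0],
 [ 54, -36, -36],
 [ 54, -36, -36]]
Now row reduce the product.
Swap R1 ↔ R2
R3 ← R3 − R1: [0, 0, 0]
1 nonzero row, so rank(CT) = 1.

1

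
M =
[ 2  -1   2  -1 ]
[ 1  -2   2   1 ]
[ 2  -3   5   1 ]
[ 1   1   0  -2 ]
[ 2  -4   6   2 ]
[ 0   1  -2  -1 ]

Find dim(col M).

3

Row reduce to echelon form.
R2 ← R2 − (1/2)·R1: [0, -3/2, 1, 3/2]
R3 ← R3 − R1: [0, -2, 3, 2]
R4 ← R4 − (1/2)·R1: [0, 3/2, -1, -3/2]
R5 ← R5 − R1: [0, -3, 4, 3]
R3 ← R3 − (4/3)·R2: [0, 0, 5/3, 0]
R4 ← R4 + R2: [0, 0, 0, 0]
R5 ← R5 − (2)·R2: [0, 0, 2, 0]
R6 ← R6 + (2/3)·R2: [0, 0, -4/3, 0]
R5 ← R5 − (6/5)·R3: [0, 0, 0, 0]
R6 ← R6 + (4/5)·R3: [0, 0, 0, 0]
Echelon form has 3 nonzero rows, so rank(M) = 3.
The column space has dimension equal to the rank: 3.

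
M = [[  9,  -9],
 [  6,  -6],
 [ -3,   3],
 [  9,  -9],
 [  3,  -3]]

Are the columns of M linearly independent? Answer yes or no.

Row reduce M to echelon form.
R2 ← R2 − (2/3)·R1: [0, 0]
R3 ← R3 + (1/3)·R1: [0, 0]
R4 ← R4 − R1: [0, 0]
R5 ← R5 − (1/3)·R1: [0, 0]
1 pivot among 2 columns.
Only 1 < 2 pivot columns, so the columns are linearly dependent.

no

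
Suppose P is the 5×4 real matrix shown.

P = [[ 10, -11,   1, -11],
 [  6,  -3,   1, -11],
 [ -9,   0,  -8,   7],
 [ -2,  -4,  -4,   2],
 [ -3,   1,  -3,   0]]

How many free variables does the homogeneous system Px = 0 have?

1

Row reduce to echelon form.
R2 ← R2 − (3/5)·R1: [0, 18/5, 2/5, -22/5]
R3 ← R3 + (9/10)·R1: [0, -99/10, -71/10, -29/10]
R4 ← R4 + (1/5)·R1: [0, -31/5, -19/5, -1/5]
R5 ← R5 + (3/10)·R1: [0, -23/10, -27/10, -33/10]
R3 ← R3 + (11/4)·R2: [0, 0, -6, -15]
R4 ← R4 + (31/18)·R2: [0, 0, -28/9, -70/9]
R5 ← R5 + (23/36)·R2: [0, 0, -22/9, -55/9]
R4 ← R4 − (14/27)·R3: [0, 0, 0, 0]
R5 ← R5 − (11/27)·R3: [0, 0, 0, 0]
3 nonzero rows, so rank(P) = 3.
P has 4 columns; by rank–nullity, nullity = 4 − 3 = 1.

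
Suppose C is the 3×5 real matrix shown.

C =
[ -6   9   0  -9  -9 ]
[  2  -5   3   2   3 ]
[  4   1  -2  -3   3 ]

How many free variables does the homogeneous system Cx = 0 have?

2

Row reduce to echelon form.
R2 ← R2 + (1/3)·R1: [0, -2, 3, -1, 0]
R3 ← R3 + (2/3)·R1: [0, 7, -2, -9, -3]
R3 ← R3 + (7/2)·R2: [0, 0, 17/2, -25/2, -3]
3 nonzero rows, so rank(C) = 3.
C has 5 columns; by rank–nullity, nullity = 5 − 3 = 2.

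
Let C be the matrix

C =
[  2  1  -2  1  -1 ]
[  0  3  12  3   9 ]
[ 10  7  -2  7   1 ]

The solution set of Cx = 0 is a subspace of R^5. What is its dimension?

3

Row reduce to echelon form.
R3 ← R3 − (5)·R1: [0, 2, 8, 2, 6]
R3 ← R3 − (2/3)·R2: [0, 0, 0, 0, 0]
2 nonzero rows, so rank(C) = 2.
C has 5 columns; by rank–nullity, nullity = 5 − 2 = 3.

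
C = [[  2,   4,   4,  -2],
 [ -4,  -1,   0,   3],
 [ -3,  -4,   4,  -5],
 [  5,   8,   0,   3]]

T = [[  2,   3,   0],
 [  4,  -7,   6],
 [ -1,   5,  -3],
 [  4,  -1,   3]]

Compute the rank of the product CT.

First compute CT:
[[  8,   0,   6],
 [  0,  -8,   3],
 [-46,  44, -51],
 [ 54, -44,  57]]
Now row reduce the product.
R3 ← R3 + (23/4)·R1: [0, 44, -33/2]
R4 ← R4 − (27/4)·R1: [0, -44, 33/2]
R3 ← R3 + (11/2)·R2: [0, 0, 0]
R4 ← R4 − (11/2)·R2: [0, 0, 0]
2 nonzero rows, so rank(CT) = 2.

2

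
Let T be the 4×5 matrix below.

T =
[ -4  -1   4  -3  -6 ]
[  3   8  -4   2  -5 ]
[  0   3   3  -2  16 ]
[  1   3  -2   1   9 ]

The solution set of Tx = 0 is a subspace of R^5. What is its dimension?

Row reduce to echelon form.
R2 ← R2 + (3/4)·R1: [0, 29/4, -1, -1/4, -19/2]
R4 ← R4 + (1/4)·R1: [0, 11/4, -1, 1/4, 15/2]
R3 ← R3 − (12/29)·R2: [0, 0, 99/29, -55/29, 578/29]
R4 ← R4 − (11/29)·R2: [0, 0, -18/29, 10/29, 322/29]
R4 ← R4 + (2/11)·R3: [0, 0, 0, 0, 162/11]
4 nonzero rows, so rank(T) = 4.
T has 5 columns; by rank–nullity, nullity = 5 − 4 = 1.

1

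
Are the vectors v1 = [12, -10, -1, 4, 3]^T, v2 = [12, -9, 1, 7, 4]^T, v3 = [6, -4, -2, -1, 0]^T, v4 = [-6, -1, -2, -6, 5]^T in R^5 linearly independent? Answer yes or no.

yes

Form the matrix with these vectors as rows and row reduce.
R2 ← R2 − R1: [0, 1, 2, 3, 1]
R3 ← R3 − (1/2)·R1: [0, 1, -3/2, -3, -3/2]
R4 ← R4 + (1/2)·R1: [0, -6, -5/2, -4, 13/2]
R3 ← R3 − R2: [0, 0, -7/2, -6, -5/2]
R4 ← R4 + (6)·R2: [0, 0, 19/2, 14, 25/2]
R4 ← R4 + (19/7)·R3: [0, 0, 0, -16/7, 40/7]
4 nonzero rows, so the 4 vectors span a space of dimension 4.
Since 4 = 4, the vectors are linearly independent.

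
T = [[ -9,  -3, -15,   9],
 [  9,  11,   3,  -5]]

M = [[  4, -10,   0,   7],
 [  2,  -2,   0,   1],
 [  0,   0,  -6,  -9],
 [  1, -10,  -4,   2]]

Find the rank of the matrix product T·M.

2

First compute TM:
[[-33,   6,  54,  87],
 [ 53, -62,   2,  37]]
Now row reduce the product.
R2 ← R2 + (53/33)·R1: [0, -576/11, 976/11, 1944/11]
2 nonzero rows, so rank(TM) = 2.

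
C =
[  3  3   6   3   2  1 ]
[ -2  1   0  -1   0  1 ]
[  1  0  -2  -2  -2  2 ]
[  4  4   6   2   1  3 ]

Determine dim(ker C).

Row reduce to echelon form.
R2 ← R2 + (2/3)·R1: [0, 3, 4, 1, 4/3, 5/3]
R3 ← R3 − (1/3)·R1: [0, -1, -4, -3, -8/3, 5/3]
R4 ← R4 − (4/3)·R1: [0, 0, -2, -2, -5/3, 5/3]
R3 ← R3 + (1/3)·R2: [0, 0, -8/3, -8/3, -20/9, 20/9]
R4 ← R4 − (3/4)·R3: [0, 0, 0, 0, 0, 0]
3 nonzero rows, so rank(C) = 3.
C has 6 columns; by rank–nullity, nullity = 6 − 3 = 3.

3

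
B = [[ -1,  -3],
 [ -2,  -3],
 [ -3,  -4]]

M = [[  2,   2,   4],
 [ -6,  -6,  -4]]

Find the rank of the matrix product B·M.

First compute BM:
[[ 16,  16,   8],
 [ 14,  14,   4],
 [ 18,  18,   4]]
Now row reduce the product.
R2 ← R2 − (7/8)·R1: [0, 0, -3]
R3 ← R3 − (9/8)·R1: [0, 0, -5]
R3 ← R3 − (5/3)·R2: [0, 0, 0]
2 nonzero rows, so rank(BM) = 2.

2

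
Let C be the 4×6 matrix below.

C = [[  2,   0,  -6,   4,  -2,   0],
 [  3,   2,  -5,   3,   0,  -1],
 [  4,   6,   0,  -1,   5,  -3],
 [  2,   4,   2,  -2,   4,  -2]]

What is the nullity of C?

Row reduce to echelon form.
R2 ← R2 − (3/2)·R1: [0, 2, 4, -3, 3, -1]
R3 ← R3 − (2)·R1: [0, 6, 12, -9, 9, -3]
R4 ← R4 − R1: [0, 4, 8, -6, 6, -2]
R3 ← R3 − (3)·R2: [0, 0, 0, 0, 0, 0]
R4 ← R4 − (2)·R2: [0, 0, 0, 0, 0, 0]
2 nonzero rows, so rank(C) = 2.
C has 6 columns; by rank–nullity, nullity = 6 − 2 = 4.

4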